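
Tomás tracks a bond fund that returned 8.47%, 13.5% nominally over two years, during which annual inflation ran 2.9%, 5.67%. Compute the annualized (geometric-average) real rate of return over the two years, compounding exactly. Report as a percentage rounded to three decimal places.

6.407%

Nominal growth factor = 1.0847 × 1.1350 = 1.23113450
Price-level growth factor = 1.0290 × 1.0567 = 1.08734430
Real growth factor = 1.23113450 / 1.08734430 = 1.13223981
Annualized real rate = 1.13223981^(1/2) − 1 = 6.4068% → 6.407%.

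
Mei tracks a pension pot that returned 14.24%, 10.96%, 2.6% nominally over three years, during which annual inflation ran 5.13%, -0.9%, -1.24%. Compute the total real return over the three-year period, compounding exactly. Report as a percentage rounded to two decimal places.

Nominal growth factor = 1.1424 × 1.1096 × 1.0260 = 1.300565
Price-level growth factor = 1.0513 × 0.9910 × 0.9876 = 1.028920
Real growth factor = 1.300565 / 1.028920 = 1.264010
Total real return = 1.264010 − 1 → 26.40%.

26.40%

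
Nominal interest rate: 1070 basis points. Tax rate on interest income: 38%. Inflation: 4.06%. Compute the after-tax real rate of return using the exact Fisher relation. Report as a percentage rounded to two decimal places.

2.47%

After-tax nominal return = 10.7% × (1 − 0.38) = 6.6340%.
1 + r = 1.06634 / 1.04060 = 1.024736
After-tax real rate = 1.024736 − 1 → 2.47%.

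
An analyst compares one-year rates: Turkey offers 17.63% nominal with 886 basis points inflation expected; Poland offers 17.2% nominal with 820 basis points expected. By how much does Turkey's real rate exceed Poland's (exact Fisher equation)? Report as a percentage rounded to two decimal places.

Turkey: (1 + 0.1763)/(1 + 0.0886) − 1 = 8.0562%
Poland: (1 + 0.1720)/(1 + 0.0820) − 1 = 8.3179%
Differential = 8.0562% − 8.3179% = -0.2617% → -0.26%.

-0.26%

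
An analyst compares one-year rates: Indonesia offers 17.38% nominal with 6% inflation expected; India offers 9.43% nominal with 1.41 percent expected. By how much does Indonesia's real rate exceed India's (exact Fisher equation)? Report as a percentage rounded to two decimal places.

2.83%

Indonesia: (1 + 0.1738)/(1 + 0.0600) − 1 = 10.7358%
India: (1 + 0.0943)/(1 + 0.0141) − 1 = 7.9085%
Differential = 10.7358% − 7.9085% = 2.8274% → 2.83%.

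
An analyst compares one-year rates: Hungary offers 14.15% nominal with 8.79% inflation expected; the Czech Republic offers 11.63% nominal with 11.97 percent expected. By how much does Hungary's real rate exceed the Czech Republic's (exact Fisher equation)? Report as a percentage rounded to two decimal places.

Hungary: (1 + 0.1415)/(1 + 0.0879) − 1 = 4.9269%
The Czech Republic: (1 + 0.1163)/(1 + 0.1197) − 1 = -0.3037%
Differential = 4.9269% − (-0.3037%) = 5.2306% → 5.23%.

5.23%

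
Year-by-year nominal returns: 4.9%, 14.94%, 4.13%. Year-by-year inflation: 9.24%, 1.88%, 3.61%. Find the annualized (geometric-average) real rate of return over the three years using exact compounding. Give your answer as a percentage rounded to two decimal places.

Compound the nominal returns: 1.0490 × 1.1494 × 1.0413 = 1.25551686.
Compound inflation: 1.0924 × 1.0188 × 1.0361 = 1.15311415.
Deflate: 1.25551686 / 1.15311415 = 1.08880535.
Annualized real rate = 1.08880535^(1/3) − 1 = 2.8766% → 2.88%.

2.88%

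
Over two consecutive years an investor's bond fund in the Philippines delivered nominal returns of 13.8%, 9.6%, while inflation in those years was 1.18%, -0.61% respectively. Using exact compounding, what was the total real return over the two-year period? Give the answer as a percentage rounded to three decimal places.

24.027%

Compound the nominal returns: 1.1380 × 1.0960 = 1.247248.
Compound inflation: 1.0118 × 0.9939 = 1.005628.
Deflate: 1.247248 / 1.005628 = 1.240268.
Total real return = 1.240268 − 1 → 24.027%.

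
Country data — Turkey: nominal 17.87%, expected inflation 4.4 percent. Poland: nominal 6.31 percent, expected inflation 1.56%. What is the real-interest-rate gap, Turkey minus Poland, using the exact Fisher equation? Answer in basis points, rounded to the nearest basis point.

Turkey: (1 + 0.1787)/(1 + 0.0440) − 1 = 12.9023%
Poland: (1 + 0.0631)/(1 + 0.0156) − 1 = 4.6770%
Differential = 12.9023% − 4.6770% = 8.2253% → 823 basis points.

823 basis points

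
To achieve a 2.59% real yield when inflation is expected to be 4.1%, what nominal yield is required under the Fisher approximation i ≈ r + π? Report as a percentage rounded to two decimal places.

i ≈ r + π = 2.59% + 4.1% = 6.69%.

6.69%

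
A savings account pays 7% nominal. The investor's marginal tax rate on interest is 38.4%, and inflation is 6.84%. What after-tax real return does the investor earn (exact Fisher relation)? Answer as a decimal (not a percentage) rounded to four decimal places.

-0.0237

After-tax nominal return = 7% × (1 − 0.384) = 4.3120%.
1 + r = 1.04312 / 1.06840 = 0.976338
After-tax real rate = 0.976338 − 1 → -0.0237.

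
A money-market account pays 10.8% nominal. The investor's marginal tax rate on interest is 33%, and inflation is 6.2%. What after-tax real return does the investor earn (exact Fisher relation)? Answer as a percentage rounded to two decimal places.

After-tax nominal return = 10.8% × (1 − 0.33) = 7.2360%.
1 + r = 1.07236 / 1.06200 = 1.009755
After-tax real rate = 1.009755 − 1 → 0.98%.

0.98%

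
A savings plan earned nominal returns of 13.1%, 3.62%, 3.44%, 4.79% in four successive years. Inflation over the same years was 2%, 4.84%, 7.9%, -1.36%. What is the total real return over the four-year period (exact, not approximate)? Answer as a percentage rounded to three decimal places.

Nominal growth factor = 1.1310 × 1.0362 × 1.0344 × 1.0479 = 1.27032412
Price-level growth factor = 1.0200 × 1.0484 × 1.0790 × 0.9864 = 1.13815574
Real growth factor = 1.27032412 / 1.13815574 = 1.11612504
Total real return = 1.11612504 − 1 → 11.613%.

11.613%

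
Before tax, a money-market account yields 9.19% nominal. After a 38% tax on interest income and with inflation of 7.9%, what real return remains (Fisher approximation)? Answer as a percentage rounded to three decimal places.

-2.202%

After-tax nominal return = 9.19% × (1 − 0.38) = 5.6978%.
r ≈ 5.6978% − 7.9% → -2.202%.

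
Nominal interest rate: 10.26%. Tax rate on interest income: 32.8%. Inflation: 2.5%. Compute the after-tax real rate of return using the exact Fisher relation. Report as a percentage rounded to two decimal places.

After-tax nominal return = 10.26% × (1 − 0.328) = 6.89472%.
1 + r = 1.0689472 / 1.02500 = 1.042875
After-tax real rate = 1.042875 − 1 → 4.29%.

4.29%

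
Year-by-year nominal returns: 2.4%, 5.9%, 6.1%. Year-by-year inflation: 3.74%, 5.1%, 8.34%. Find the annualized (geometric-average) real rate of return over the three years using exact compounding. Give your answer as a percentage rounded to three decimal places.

-0.873%

Nominal growth factor = 1.0240 × 1.0590 × 1.0610 = 1.15056538
Price-level growth factor = 1.0374 × 1.0510 × 1.0834 = 1.18123904
Real growth factor = 1.15056538 / 1.18123904 = 0.97403264
Annualized real rate = 0.97403264^(1/3) − 1 = -0.8732% → -0.873%.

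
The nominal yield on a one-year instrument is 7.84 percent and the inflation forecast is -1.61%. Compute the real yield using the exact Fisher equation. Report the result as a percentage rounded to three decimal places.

By the Fisher identity, 1 + r = (1 + i)/(1 + π).
1 + r = 1.07840 / 0.98390 = 1.096046
r = 1.096046 − 1 = 9.6046%, i.e. 9.605%.

9.605%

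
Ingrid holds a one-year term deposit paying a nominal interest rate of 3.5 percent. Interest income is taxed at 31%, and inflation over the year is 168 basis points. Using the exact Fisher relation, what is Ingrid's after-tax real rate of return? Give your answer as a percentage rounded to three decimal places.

After-tax nominal return = 3.5% × (1 − 0.31) = 2.4150%.
1 + r = 1.02415 / 1.01680 = 1.007229
After-tax real rate = 1.007229 − 1 → 0.723%.

0.723%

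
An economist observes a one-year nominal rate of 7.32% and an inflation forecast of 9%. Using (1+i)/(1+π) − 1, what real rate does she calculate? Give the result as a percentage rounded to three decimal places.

-1.541%

By the Fisher equation, 1 + r = (1 + i)/(1 + π).
1 + r = 1.07320 / 1.09000 = 0.984587
r = 0.984587 − 1 = -1.5413%, i.e. -1.541%.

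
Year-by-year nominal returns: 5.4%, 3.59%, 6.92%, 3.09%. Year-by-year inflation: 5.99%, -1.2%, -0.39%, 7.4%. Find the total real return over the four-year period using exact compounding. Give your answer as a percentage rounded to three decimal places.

7.425%

Nominal growth factor = 1.0540 × 1.0359 × 1.0692 × 1.0309 = 1.203466
Price-level growth factor = 1.0599 × 0.9880 × 0.9961 × 1.0740 = 1.120286
Real growth factor = 1.203466 / 1.120286 = 1.074249
Total real return = 1.074249 − 1 → 7.425%.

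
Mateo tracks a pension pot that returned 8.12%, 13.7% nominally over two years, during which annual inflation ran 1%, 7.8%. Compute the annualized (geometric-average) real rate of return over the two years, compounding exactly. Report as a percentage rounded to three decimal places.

6.258%

Compound the nominal returns: 1.0812 × 1.1370 = 1.22932440.
Compound inflation: 1.0100 × 1.0780 = 1.08878000.
Deflate: 1.22932440 / 1.08878000 = 1.12908430.
Annualized real rate = 1.12908430^(1/2) − 1 = 6.2584% → 6.258%.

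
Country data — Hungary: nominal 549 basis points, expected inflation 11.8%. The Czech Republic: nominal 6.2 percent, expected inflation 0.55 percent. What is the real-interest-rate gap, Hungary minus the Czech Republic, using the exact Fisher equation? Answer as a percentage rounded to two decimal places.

Hungary: (1 + 0.0549)/(1 + 0.1180) − 1 = -5.6440%
The Czech Republic: (1 + 0.0620)/(1 + 0.0055) − 1 = 5.6191%
Differential = -5.6440% − 5.6191% = -11.2631% → -11.26%.

-11.26%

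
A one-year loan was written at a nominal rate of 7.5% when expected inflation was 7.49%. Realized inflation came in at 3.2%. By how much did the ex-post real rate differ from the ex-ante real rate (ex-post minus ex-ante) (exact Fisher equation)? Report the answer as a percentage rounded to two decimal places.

Ex-ante: (1 + 0.0750)/(1 + 0.0749) − 1 = 0.0093%
Ex-post: (1 + 0.0750)/(1 + 0.0320) − 1 = 4.1667%
Difference (ex-post − ex-ante) = 4.1574% → 4.16%.

4.16%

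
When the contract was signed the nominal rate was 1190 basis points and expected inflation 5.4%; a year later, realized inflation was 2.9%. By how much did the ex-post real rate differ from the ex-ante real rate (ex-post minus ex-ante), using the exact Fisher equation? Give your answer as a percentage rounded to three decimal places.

2.579%

Ex-ante: (1 + 0.1190)/(1 + 0.0540) − 1 = 6.1670%
Ex-post: (1 + 0.1190)/(1 + 0.0290) − 1 = 8.7464%
Difference (ex-post − ex-ante) = 2.5794% → 2.579%.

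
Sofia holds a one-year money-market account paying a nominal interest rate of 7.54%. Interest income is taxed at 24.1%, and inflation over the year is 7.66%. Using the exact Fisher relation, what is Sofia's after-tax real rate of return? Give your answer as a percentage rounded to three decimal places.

-1.799%

After-tax nominal return = 7.54% × (1 − 0.241) = 5.72286%.
1 + r = 1.0572286 / 1.07660 = 0.982007
After-tax real rate = 0.982007 − 1 → -1.799%.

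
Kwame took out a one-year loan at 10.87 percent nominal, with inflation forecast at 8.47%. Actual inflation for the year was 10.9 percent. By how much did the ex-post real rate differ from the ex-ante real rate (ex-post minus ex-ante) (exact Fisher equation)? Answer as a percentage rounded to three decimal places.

Ex-ante: (1 + 0.1087)/(1 + 0.0847) − 1 = 2.2126%
Ex-post: (1 + 0.1087)/(1 + 0.1090) − 1 = -0.0271%
Difference (ex-post − ex-ante) = -2.2396% → -2.240%.

-2.240%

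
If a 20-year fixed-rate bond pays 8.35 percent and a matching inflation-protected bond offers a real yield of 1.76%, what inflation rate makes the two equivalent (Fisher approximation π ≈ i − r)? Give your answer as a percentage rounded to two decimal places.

π ≈ i − r = 8.35% − 1.76% → 6.59%.

6.59%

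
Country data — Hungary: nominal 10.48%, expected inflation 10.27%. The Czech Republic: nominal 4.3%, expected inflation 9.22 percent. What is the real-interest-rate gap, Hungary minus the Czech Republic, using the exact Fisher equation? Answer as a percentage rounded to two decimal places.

4.70%

Hungary: (1 + 0.1048)/(1 + 0.1027) − 1 = 0.1904%
The Czech Republic: (1 + 0.0430)/(1 + 0.0922) − 1 = -4.5047%
Differential = 0.1904% − (-4.5047%) = 4.6951% → 4.70%.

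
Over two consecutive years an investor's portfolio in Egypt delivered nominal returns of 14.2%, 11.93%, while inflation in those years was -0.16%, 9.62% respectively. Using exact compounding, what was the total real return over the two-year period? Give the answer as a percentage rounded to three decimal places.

16.793%

Nominal growth factor = 1.1420 × 1.1193 = 1.278241
Price-level growth factor = 0.9984 × 1.0962 = 1.094446
Real growth factor = 1.278241 / 1.094446 = 1.167934
Total real return = 1.167934 − 1 → 16.793%.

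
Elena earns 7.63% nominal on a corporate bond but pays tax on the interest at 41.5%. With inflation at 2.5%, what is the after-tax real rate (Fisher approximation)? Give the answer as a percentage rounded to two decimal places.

After-tax nominal return = 7.63% × (1 − 0.415) = 4.46355%.
r ≈ 4.46355% − 2.5% → 1.96%.

1.96%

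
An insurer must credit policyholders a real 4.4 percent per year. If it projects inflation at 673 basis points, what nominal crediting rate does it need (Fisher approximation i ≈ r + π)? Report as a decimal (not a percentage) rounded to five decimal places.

0.11130

i ≈ r + π = 4.4% + 6.73% = 0.11130.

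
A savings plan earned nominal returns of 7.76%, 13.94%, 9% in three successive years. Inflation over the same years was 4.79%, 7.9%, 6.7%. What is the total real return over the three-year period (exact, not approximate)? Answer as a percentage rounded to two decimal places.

10.93%

Compound the nominal returns: 1.0776 × 1.1394 × 1.0900 = 1.338321.
Compound inflation: 1.0479 × 1.0790 × 1.0670 = 1.206440.
Deflate: 1.338321 / 1.206440 = 1.109314.
Total real return = 1.109314 − 1 → 10.93%.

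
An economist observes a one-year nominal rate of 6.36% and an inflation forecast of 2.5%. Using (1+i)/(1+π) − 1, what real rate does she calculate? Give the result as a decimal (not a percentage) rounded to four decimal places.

1 + r = 1.06360 / 1.02500 = 1.037659
r = 1.037659 − 1 = 3.7659%, i.e. 0.0377.

0.0377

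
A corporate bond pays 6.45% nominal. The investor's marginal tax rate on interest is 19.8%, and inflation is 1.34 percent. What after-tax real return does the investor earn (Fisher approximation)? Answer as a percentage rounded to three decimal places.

3.833%

After-tax nominal return = 6.45% × (1 − 0.198) = 5.1729%.
r ≈ 5.1729% − 1.34% → 3.833%.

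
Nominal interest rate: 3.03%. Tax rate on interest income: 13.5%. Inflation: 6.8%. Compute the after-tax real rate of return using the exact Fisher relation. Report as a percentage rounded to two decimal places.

-3.91%

After-tax nominal return = 3.03% × (1 − 0.135) = 2.62095%.
1 + r = 1.0262095 / 1.06800 = 0.960870
After-tax real rate = 0.960870 − 1 → -3.91%.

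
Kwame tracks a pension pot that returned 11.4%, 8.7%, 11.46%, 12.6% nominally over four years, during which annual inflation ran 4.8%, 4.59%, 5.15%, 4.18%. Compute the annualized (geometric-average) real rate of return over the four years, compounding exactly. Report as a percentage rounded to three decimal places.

Nominal growth factor = 1.1140 × 1.0870 × 1.1146 × 1.1260 = 1.51975004
Price-level growth factor = 1.0480 × 1.0459 × 1.0515 × 1.0418 = 1.20072921
Real growth factor = 1.51975004 / 1.20072921 = 1.26568924
Annualized real rate = 1.26568924^(1/4) − 1 = 6.0674% → 6.067%.

6.067%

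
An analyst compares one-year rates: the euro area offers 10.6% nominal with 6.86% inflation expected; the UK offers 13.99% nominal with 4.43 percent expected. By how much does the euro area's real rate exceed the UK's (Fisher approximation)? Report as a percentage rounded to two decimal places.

The euro area: 10.6% − 6.86% = 3.740%
The UK: 13.99% − 4.43% = 9.560%
Differential = -5.820% → -5.82%.

-5.82%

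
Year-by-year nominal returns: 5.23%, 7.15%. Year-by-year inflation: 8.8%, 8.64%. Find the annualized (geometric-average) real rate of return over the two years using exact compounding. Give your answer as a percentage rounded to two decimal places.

Compound the nominal returns: 1.0523 × 1.0715 = 1.12753945.
Compound inflation: 1.0880 × 1.0864 = 1.18200320.
Deflate: 1.12753945 / 1.18200320 = 0.95392250.
Annualized real rate = 0.95392250^(1/2) − 1 = -2.3310% → -2.33%.

-2.33%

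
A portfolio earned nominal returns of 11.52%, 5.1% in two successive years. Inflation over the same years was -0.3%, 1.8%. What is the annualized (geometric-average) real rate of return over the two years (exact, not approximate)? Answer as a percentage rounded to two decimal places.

Compound the nominal returns: 1.1152 × 1.0510 = 1.17207520.
Compound inflation: 0.9970 × 1.0180 = 1.01494600.
Deflate: 1.17207520 / 1.01494600 = 1.15481533.
Annualized real rate = 1.15481533^(1/2) − 1 = 7.4623% → 7.46%.

7.46%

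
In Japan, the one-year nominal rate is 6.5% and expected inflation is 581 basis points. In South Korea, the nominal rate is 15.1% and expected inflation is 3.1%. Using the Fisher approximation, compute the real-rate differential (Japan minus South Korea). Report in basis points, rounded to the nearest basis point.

-1131 basis points

Japan: 6.5% − 5.81% = 0.690%
South Korea: 15.1% − 3.1% = 12.000%
Differential = -11.310% → -1131 basis points.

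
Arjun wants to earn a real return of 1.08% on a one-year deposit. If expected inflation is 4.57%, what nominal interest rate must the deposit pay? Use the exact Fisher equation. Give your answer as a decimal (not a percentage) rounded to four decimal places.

0.0570

(1 + i) = (1 + r)(1 + π) = 1.01080 × 1.04570 = 1.05699356
i = 1.05699356 − 1, so the required nominal rate is 0.0570.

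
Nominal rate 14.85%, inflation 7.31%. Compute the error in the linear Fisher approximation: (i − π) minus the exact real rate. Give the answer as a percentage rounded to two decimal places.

0.51%

Approximate: r ≈ 14.850% − 7.310% = 7.5400%
Exact: (1 + 0.1485)/(1 + 0.0731) − 1 = 7.0264%
Error = 7.5400% − 7.0264% = 0.5136% → 0.51%.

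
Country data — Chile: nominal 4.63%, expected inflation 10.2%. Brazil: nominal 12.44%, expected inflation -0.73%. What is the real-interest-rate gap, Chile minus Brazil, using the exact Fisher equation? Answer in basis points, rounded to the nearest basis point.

-1832 basis points

Chile: (1 + 0.0463)/(1 + 0.1020) − 1 = -5.0544%
Brazil: (1 + 0.1244)/(1 − 0.0073) − 1 = 13.2668%
Differential = -5.0544% − 13.2668% = -18.3213% → -1832 basis points.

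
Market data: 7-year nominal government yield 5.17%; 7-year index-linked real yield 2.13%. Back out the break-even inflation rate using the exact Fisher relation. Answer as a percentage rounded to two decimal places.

(1 + π) = (1 + i)/(1 + r) = 1.05170 / 1.02130 = 1.029766
Break-even inflation = 1.029766 − 1 → 2.98%.

2.98%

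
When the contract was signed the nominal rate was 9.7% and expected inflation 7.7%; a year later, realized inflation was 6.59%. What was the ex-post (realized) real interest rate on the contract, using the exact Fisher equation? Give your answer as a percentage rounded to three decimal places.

2.918%

Ex-post: (1 + 0.0970)/(1 + 0.0659) − 1 = 2.9177%
So the realized real rate is 2.918%.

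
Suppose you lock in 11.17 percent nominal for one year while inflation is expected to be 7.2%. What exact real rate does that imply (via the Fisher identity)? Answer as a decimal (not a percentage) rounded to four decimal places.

By the Fisher identity, 1 + r = (1 + i)/(1 + π).
1 + r = 1.11170 / 1.07200 = 1.037034
r = 1.037034 − 1 = 3.7034%, i.e. 0.0370.

0.0370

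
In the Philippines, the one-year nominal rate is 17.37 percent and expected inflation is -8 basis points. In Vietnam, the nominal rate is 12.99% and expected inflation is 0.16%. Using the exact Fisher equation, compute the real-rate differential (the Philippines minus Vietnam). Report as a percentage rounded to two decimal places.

The Philippines: (1 + 0.1737)/(1 − 0.0008) − 1 = 17.4640%
Vietnam: (1 + 0.1299)/(1 + 0.0016) − 1 = 12.8095%
Differential = 17.4640% − 12.8095% = 4.6545% → 4.65%.

4.65%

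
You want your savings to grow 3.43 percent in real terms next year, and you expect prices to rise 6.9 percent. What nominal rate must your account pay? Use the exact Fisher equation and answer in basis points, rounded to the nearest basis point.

(1 + i) = (1 + r)(1 + π) = 1.03430 × 1.06900 = 1.1056667
i = 1.1056667 − 1, so the required nominal rate is 1057 basis points.

1057 basis points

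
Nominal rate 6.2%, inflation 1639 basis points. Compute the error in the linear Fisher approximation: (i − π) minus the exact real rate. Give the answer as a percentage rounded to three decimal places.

-1.435%

Approximate: r ≈ 6.200% − 16.390% = -10.1900%
Exact: (1 + 0.0620)/(1 + 0.1639) − 1 = -8.7550%
Error = -10.1900% − (-8.7550%) = -1.4350% → -1.435%.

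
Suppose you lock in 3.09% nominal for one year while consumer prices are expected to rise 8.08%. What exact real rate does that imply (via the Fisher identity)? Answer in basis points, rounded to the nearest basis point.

-462 basis points

1 + r = 1.03090 / 1.08080 = 0.953830
r = 0.953830 − 1 = -4.6170%, i.e. -462 basis points.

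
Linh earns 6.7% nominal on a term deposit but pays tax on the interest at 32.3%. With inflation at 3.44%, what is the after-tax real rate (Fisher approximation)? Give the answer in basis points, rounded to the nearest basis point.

After-tax nominal return = 6.7% × (1 − 0.323) = 4.5359%.
r ≈ 4.5359% − 3.44% → 110 basis points.

110 basis points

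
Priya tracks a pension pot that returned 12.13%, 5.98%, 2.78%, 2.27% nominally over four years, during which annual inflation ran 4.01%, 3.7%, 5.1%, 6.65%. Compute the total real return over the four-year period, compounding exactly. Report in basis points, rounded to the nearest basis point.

332 basis points

Compound the nominal returns: 1.1213 × 1.0598 × 1.0278 × 1.0227 = 1.249116.
Compound inflation: 1.0401 × 1.0370 × 1.0510 × 1.0665 = 1.208975.
Deflate: 1.249116 / 1.208975 = 1.033202.
Total real return = 1.033202 − 1 → 332 basis points.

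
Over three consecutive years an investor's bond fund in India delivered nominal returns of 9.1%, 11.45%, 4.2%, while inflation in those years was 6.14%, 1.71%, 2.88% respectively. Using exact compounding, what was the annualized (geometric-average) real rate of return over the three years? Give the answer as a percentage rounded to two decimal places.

4.49%

Compound the nominal returns: 1.0910 × 1.1145 × 1.0420 = 1.26698812.
Compound inflation: 1.0614 × 1.0171 × 1.0288 = 1.11064098.
Deflate: 1.26698812 / 1.11064098 = 1.14077199.
Annualized real rate = 1.14077199^(1/3) − 1 = 4.4880% → 4.49%.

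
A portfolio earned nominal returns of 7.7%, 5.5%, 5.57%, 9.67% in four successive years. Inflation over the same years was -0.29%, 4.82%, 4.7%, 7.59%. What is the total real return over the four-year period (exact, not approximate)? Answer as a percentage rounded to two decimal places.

Nominal growth factor = 1.0770 × 1.0550 × 1.0557 × 1.0967 = 1.315517
Price-level growth factor = 0.9971 × 1.0482 × 1.0470 × 1.0759 = 1.177339
Real growth factor = 1.315517 / 1.177339 = 1.117365
Total real return = 1.117365 − 1 → 11.74%.

11.74%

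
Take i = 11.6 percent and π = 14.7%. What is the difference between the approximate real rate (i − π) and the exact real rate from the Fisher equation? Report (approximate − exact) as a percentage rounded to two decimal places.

-0.40%

Approximate: r ≈ 11.600% − 14.700% = -3.1000%
Exact: (1 + 0.1160)/(1 + 0.1470) − 1 = -2.7027%
Error = -3.1000% − (-2.7027%) = -0.3973% → -0.40%.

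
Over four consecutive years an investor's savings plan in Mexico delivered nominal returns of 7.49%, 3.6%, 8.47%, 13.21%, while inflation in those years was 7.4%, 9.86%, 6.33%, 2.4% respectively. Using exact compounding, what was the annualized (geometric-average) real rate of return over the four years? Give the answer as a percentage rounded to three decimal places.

1.574%

Compound the nominal returns: 1.0749 × 1.0360 × 1.0847 × 1.1321 = 1.36748398.
Compound inflation: 1.0740 × 1.0986 × 1.0633 × 1.0240 = 1.28469385.
Deflate: 1.36748398 / 1.28469385 = 1.06444347.
Annualized real rate = 1.06444347^(1/4) − 1 = 1.5736% → 1.574%.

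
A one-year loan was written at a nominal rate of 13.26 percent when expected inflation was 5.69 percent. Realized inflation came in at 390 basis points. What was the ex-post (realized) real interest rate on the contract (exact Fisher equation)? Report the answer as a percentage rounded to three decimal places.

Ex-post: (1 + 0.1326)/(1 + 0.0390) − 1 = 9.0087%
So the realized real rate is 9.009%.

9.009%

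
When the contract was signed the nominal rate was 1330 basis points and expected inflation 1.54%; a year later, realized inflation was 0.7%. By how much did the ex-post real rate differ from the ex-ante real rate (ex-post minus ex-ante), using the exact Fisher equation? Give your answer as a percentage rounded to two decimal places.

0.93%

Ex-ante: (1 + 0.1330)/(1 + 0.0154) − 1 = 11.5816%
Ex-post: (1 + 0.1330)/(1 + 0.0070) − 1 = 12.5124%
Difference (ex-post − ex-ante) = 0.9308% → 0.93%.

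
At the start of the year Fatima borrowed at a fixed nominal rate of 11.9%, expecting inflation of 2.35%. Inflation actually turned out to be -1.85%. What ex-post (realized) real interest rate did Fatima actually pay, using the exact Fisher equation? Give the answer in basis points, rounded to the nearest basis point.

1401 basis points

Ex-post: (1 + 0.1190)/(1 − 0.0185) − 1 = 14.0092%
So the realized real rate is 1401 basis points.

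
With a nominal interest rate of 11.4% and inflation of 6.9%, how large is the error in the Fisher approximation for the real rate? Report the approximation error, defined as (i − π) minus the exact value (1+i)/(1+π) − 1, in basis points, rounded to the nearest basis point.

29 basis points

Approximate: r ≈ 11.400% − 6.900% = 4.5000%
Exact: (1 + 0.1140)/(1 + 0.0690) − 1 = 4.2095%
Error = 4.5000% − 4.2095% = 0.2905% → 29 basis points.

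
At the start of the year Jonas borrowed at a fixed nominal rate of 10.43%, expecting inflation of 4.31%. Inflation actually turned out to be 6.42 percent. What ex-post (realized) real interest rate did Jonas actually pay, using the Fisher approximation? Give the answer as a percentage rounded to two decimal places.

4.01%

Ex-post: 10.43% − 6.42% = 4.010%
So the realized real rate is 4.01%.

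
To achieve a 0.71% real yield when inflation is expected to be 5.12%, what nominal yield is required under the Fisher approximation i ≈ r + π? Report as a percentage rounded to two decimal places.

5.83%

i ≈ r + π = 0.71% + 5.12% = 5.83%.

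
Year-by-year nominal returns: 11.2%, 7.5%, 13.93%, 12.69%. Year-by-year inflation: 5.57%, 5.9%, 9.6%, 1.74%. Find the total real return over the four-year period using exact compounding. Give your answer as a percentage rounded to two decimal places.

23.11%

Compound the nominal returns: 1.1120 × 1.0750 × 1.1393 × 1.1269 = 1.534747.
Compound inflation: 1.0557 × 1.0590 × 1.0960 × 1.0174 = 1.246633.
Deflate: 1.534747 / 1.246633 = 1.231113.
Total real return = 1.231113 − 1 → 23.11%.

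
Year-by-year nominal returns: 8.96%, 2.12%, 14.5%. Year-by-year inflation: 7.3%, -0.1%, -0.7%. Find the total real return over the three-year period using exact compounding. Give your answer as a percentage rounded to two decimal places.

Nominal growth factor = 1.0896 × 1.0212 × 1.1450 = 1.274041
Price-level growth factor = 1.0730 × 0.9990 × 0.9930 = 1.064424
Real growth factor = 1.274041 / 1.064424 = 1.196930
Total real return = 1.196930 − 1 → 19.69%.

19.69%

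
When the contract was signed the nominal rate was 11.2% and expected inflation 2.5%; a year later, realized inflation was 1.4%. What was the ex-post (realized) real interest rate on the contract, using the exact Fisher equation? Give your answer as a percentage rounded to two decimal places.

Ex-post: (1 + 0.1120)/(1 + 0.0140) − 1 = 9.6647%
So the realized real rate is 9.66%.

9.66%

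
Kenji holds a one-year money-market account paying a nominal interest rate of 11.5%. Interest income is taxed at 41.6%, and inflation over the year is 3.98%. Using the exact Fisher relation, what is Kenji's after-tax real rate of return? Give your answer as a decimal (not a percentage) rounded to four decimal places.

0.0263

After-tax nominal return = 11.5% × (1 − 0.416) = 6.7160%.
1 + r = 1.06716 / 1.03980 = 1.026313
After-tax real rate = 1.026313 − 1 → 0.0263.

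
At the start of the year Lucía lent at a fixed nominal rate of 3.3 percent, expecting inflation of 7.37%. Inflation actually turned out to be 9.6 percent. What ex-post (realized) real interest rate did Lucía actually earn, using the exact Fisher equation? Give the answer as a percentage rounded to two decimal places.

-5.75%

Ex-post: (1 + 0.0330)/(1 + 0.0960) − 1 = -5.7482%
So the realized real rate is -5.75%.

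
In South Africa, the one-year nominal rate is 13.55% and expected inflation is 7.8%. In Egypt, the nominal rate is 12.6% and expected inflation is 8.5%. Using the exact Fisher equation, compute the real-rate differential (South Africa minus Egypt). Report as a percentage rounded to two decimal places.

1.56%

South Africa: (1 + 0.1355)/(1 + 0.0780) − 1 = 5.3340%
Egypt: (1 + 0.1260)/(1 + 0.0850) − 1 = 3.7788%
Differential = 5.3340% − 3.7788% = 1.5551% → 1.56%.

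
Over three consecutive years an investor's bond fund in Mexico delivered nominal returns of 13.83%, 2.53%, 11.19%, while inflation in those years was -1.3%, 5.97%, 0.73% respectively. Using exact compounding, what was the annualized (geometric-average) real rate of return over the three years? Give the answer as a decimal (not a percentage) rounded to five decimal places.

Nominal growth factor = 1.1383 × 1.0253 × 1.1119 = 1.29769737
Price-level growth factor = 0.9870 × 1.0597 × 1.0073 = 1.05355914
Real growth factor = 1.29769737 / 1.05355914 = 1.23172712
Annualized real rate = 1.23172712^(1/3) − 1 = 7.1943% → 0.07194.

0.07194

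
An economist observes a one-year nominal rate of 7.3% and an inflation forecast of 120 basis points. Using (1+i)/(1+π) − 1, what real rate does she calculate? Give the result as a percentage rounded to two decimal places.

By the Fisher identity, 1 + r = (1 + i)/(1 + π).
1 + r = 1.07300 / 1.01200 = 1.060277
r = 1.060277 − 1 = 6.0277%, i.e. 6.03%.

6.03%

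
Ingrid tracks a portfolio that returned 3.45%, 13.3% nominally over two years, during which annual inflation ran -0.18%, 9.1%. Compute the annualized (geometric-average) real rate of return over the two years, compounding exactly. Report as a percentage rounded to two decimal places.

Nominal growth factor = 1.0345 × 1.1330 = 1.17208850
Price-level growth factor = 0.9982 × 1.0910 = 1.08903620
Real growth factor = 1.17208850 / 1.08903620 = 1.07626220
Annualized real rate = 1.07626220^(1/2) − 1 = 3.7431% → 3.74%.

3.74%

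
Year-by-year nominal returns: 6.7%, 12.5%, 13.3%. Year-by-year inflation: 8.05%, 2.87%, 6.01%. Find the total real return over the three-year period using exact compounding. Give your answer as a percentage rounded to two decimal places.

Compound the nominal returns: 1.0670 × 1.1250 × 1.1330 = 1.360025.
Compound inflation: 1.0805 × 1.0287 × 1.0601 = 1.178312.
Deflate: 1.360025 / 1.178312 = 1.154214.
Total real return = 1.154214 − 1 → 15.42%.

15.42%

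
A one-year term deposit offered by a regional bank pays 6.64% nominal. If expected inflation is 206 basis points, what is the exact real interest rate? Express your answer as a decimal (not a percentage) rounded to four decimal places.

1 + r = 1.06640 / 1.02060 = 1.044876
r = 1.044876 − 1 = 4.4876%, i.e. 0.0449.

0.0449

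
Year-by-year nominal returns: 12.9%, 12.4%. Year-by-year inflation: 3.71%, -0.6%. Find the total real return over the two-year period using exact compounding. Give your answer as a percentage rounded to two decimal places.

23.10%

Nominal growth factor = 1.1290 × 1.1240 = 1.268996
Price-level growth factor = 1.0371 × 0.9940 = 1.030877
Real growth factor = 1.268996 / 1.030877 = 1.230986
Total real return = 1.230986 − 1 → 23.10%.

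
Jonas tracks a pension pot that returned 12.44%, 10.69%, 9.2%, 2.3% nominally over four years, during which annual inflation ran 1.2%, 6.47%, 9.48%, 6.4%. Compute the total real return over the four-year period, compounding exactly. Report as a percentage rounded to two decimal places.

Nominal growth factor = 1.1244 × 1.1069 × 1.0920 × 1.0230 = 1.390361
Price-level growth factor = 1.0120 × 1.0647 × 1.0948 × 1.0640 = 1.255117
Real growth factor = 1.390361 / 1.255117 = 1.107754
Total real return = 1.107754 − 1 → 10.78%.

10.78%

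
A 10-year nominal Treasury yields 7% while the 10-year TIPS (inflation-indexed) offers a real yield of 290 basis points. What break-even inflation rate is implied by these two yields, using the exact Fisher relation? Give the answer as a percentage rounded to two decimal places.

(1 + π) = (1 + i)/(1 + r) = 1.07000 / 1.02900 = 1.039845
Break-even inflation = 1.039845 − 1 → 3.98%.

3.98%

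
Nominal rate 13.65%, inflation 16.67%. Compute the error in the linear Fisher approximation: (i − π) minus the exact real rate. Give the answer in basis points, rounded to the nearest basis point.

-43 basis points

Approximate: r ≈ 13.650% − 16.670% = -3.0200%
Exact: (1 + 0.1365)/(1 + 0.1667) − 1 = -2.5885%
Error = -3.0200% − (-2.5885%) = -0.4315% → -43 basis points.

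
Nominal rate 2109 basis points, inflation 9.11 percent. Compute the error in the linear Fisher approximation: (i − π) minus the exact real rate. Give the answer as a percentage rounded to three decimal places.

Approximate: r ≈ 21.090% − 9.110% = 11.9800%
Exact: (1 + 0.2109)/(1 + 0.0911) − 1 = 10.9797%
Error = 11.9800% − 10.9797% = 1.0003% → 1.000%.

1.000%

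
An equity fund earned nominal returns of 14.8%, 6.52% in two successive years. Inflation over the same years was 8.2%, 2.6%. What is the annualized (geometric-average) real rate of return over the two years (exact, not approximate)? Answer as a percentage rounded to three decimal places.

Compound the nominal returns: 1.1480 × 1.0652 = 1.22284960.
Compound inflation: 1.0820 × 1.0260 = 1.11013200.
Deflate: 1.22284960 / 1.11013200 = 1.10153531.
Annualized real rate = 1.10153531^(1/2) − 1 = 4.9541% → 4.954%.

4.954%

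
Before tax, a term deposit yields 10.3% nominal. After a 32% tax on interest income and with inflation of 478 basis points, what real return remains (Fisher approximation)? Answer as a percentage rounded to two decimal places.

After-tax nominal return = 10.3% × (1 − 0.32) = 7.0040%.
r ≈ 7.0040% − 4.78% → 2.22%.

2.22%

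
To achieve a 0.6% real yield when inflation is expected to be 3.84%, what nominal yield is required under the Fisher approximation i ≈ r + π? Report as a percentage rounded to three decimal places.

4.440%

i ≈ r + π = 0.6% + 3.84% = 4.440%.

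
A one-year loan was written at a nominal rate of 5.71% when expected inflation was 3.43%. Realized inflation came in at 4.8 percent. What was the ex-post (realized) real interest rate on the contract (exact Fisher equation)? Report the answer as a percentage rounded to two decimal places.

Ex-post: (1 + 0.0571)/(1 + 0.0480) − 1 = 0.8683%
So the realized real rate is 0.87%.

0.87%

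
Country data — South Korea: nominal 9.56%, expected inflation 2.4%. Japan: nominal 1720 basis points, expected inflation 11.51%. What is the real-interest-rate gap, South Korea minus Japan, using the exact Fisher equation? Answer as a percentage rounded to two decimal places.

South Korea: (1 + 0.0956)/(1 + 0.0240) − 1 = 6.9922%
Japan: (1 + 0.1720)/(1 + 0.1151) − 1 = 5.1027%
Differential = 6.9922% − 5.1027% = 1.8895% → 1.89%.

1.89%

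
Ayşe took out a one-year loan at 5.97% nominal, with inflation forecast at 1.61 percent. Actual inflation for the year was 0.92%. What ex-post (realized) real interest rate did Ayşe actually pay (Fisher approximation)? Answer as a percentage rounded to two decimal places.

Ex-post: 5.97% − 0.92% = 5.050%
So the realized real rate is 5.05%.

5.05%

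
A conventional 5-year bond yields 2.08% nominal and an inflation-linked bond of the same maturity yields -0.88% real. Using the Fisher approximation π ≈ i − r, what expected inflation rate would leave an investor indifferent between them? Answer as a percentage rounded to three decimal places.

2.960%

π ≈ i − r = 2.08% − (-0.88%) → 2.960%.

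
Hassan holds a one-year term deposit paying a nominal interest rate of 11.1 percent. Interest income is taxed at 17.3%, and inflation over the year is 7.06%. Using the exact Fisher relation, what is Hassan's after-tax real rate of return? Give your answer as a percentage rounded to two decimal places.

After-tax nominal return = 11.1% × (1 − 0.173) = 9.1797%.
1 + r = 1.091797 / 1.07060 = 1.019799
After-tax real rate = 1.019799 − 1 → 1.98%.

1.98%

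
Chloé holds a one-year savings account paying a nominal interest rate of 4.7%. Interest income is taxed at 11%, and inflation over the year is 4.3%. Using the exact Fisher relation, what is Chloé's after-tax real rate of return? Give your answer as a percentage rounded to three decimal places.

-0.112%

After-tax nominal return = 4.7% × (1 − 0.11) = 4.1830%.
1 + r = 1.04183 / 1.04300 = 0.998878
After-tax real rate = 0.998878 − 1 → -0.112%.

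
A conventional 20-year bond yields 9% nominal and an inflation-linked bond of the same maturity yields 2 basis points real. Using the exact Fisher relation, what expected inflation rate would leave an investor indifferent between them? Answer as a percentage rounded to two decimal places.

8.98%

(1 + π) = (1 + i)/(1 + r) = 1.09000 / 1.00020 = 1.089782
Break-even inflation = 1.089782 − 1 → 8.98%.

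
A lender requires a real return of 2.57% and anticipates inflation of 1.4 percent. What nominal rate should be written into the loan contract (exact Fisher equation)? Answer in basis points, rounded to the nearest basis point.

(1 + i) = (1 + r)(1 + π) = 1.02570 × 1.01400 = 1.0400598
i = 1.0400598 − 1, so the required nominal rate is 401 basis points.

401 basis points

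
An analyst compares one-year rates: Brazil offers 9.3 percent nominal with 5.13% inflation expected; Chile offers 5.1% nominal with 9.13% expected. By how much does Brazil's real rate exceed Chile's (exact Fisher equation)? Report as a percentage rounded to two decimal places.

Brazil: (1 + 0.0930)/(1 + 0.0513) − 1 = 3.9665%
Chile: (1 + 0.0510)/(1 + 0.0913) − 1 = -3.6928%
Differential = 3.9665% − (-3.6928%) = 7.6594% → 7.66%.

7.66%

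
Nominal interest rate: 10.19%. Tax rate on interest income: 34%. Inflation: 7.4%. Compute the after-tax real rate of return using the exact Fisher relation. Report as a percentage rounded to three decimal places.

-0.628%

After-tax nominal return = 10.19% × (1 − 0.34) = 6.7254%.
1 + r = 1.067254 / 1.07400 = 0.993719
After-tax real rate = 0.993719 − 1 → -0.628%.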